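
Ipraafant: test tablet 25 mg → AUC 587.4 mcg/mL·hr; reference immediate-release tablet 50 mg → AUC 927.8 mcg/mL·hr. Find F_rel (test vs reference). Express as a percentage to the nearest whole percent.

F_rel = 127%

F_rel = (AUC_test/D_test) / (AUC_ref/D_ref)
      = (587.4/25) / (927.8/50)
      = 23.496 / 18.556 = 1.2662 = 126.62%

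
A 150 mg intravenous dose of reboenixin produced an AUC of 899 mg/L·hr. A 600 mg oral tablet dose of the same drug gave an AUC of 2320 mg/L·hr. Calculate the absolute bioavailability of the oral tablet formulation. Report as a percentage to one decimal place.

F = 64.5%

F = (AUC_ev / D_ev) / (AUC_iv / D_iv)
  = (2320/600) / (899/150)
  = 3.86667 / 5.99333 = 0.6452
  = 64.52%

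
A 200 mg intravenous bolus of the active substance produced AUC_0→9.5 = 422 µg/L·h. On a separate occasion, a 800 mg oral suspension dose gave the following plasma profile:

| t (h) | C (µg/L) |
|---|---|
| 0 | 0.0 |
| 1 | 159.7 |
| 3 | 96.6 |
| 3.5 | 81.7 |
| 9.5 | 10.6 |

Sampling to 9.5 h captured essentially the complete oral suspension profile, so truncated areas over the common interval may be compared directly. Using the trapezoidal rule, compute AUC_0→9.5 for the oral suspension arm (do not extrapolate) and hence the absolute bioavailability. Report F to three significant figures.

F = 0.390

Trapezoidal AUC_0→9.5 (oral suspension):
  [0→1]: (0.0+159.7)/2 × 1 = 79.85
  [1→3]: (159.7+96.6)/2 × 2 = 256.3
  [3→3.5]: (96.6+81.7)/2 × 0.5 = 44.575
  [3.5→9.5]: (81.7+10.6)/2 × 6 = 276.9
  Sum = 657.625 µg/L·h
F = (AUC_ev/D_ev)/(AUC_iv/D_iv) = (657.625/800)/(422/200) = 0.82203125/2.11 = 0.3896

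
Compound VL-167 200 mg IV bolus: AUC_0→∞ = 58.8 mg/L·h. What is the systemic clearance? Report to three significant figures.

CL = 3.40 L/h

CL = Dose_iv / AUC_0→∞
   = 200 / 58.8 = 3.40136 L/h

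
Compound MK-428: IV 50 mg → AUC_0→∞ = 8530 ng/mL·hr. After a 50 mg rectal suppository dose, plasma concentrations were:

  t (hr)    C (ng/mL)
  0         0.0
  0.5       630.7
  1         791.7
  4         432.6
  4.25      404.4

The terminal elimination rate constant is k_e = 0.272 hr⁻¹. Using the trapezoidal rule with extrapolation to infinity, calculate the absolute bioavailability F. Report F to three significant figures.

F = 0.462

Trapezoidal AUC_0→4.25 (rectal suppository):
  [0→0.5]: (0.0+630.7)/2 × 0.5 = 157.675
  [0.5→1]: (630.7+791.7)/2 × 0.5 = 355.6
  [1→4]: (791.7+432.6)/2 × 3 = 1836.45
  [4→4.25]: (432.6+404.4)/2 × 0.25 = 104.625
  Sum = 2454.35 ng/mL·hr
Tail: C_last/k_e = 404.4/0.272 = 1486.765
AUC_0→∞ (rectal suppository) = 2454.35 + 1486.765 = 3941.115 ng/mL·hr
F = (AUC_ev/D_ev)/(AUC_iv/D_iv) = (3941.115/50)/(8530/50) = 78.8223/170.6 = 0.4620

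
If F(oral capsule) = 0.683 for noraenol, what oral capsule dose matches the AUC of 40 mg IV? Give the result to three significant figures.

For equal systemic exposure: F × D_ev = D_iv
D_ev = D_iv / F = 40 / 0.683 = 58.5652 mg

D_oral = 58.6 mg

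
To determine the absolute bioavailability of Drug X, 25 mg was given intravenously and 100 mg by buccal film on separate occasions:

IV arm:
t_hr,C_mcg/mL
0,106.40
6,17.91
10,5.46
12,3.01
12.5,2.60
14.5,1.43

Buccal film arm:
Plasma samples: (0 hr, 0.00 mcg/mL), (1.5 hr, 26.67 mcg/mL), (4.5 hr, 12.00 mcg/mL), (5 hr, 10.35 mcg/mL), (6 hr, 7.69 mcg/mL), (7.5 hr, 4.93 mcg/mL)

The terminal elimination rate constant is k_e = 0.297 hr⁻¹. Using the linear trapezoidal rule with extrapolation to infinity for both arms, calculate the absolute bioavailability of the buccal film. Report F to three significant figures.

Trapezoidal AUC_0→14.5 (IV):
  [0→6]: (106.40+17.91)/2 × 6 = 372.93
  [6→10]: (17.91+5.46)/2 × 4 = 46.74
  [10→12]: (5.46+3.01)/2 × 2 = 8.47
  [12→12.5]: (3.01+2.60)/2 × 0.5 = 1.4025
  [12.5→14.5]: (2.60+1.43)/2 × 2 = 4.03
  Sum = 433.5725 mcg/mL·hr
IV tail: 1.43/0.297 = 4.815; AUC_iv,0→∞ = 433.5725 + 4.815 = 438.3875 mcg/mL·hr
Trapezoidal AUC_0→7.5 (buccal film):
  [0→1.5]: (0.00+26.67)/2 × 1.5 = 20.0025
  [1.5→4.5]: (26.67+12.00)/2 × 3 = 58.005
  [4.5→5]: (12.00+10.35)/2 × 0.5 = 5.5875
  [5→6]: (10.35+7.69)/2 × 1 = 9.02
  [6→7.5]: (7.69+4.93)/2 × 1.5 = 9.465
  Sum = 102.08 mcg/mL·hr
buccal film tail: 4.93/0.297 = 16.599; AUC_ev,0→∞ = 102.08 + 16.599 = 118.679 mcg/mL·hr
F = (AUC_ev/D_ev)/(AUC_iv/D_iv) = (118.679/100)/(438.3875/25) = 1.18679/17.5355 = 0.0677

F = 0.0677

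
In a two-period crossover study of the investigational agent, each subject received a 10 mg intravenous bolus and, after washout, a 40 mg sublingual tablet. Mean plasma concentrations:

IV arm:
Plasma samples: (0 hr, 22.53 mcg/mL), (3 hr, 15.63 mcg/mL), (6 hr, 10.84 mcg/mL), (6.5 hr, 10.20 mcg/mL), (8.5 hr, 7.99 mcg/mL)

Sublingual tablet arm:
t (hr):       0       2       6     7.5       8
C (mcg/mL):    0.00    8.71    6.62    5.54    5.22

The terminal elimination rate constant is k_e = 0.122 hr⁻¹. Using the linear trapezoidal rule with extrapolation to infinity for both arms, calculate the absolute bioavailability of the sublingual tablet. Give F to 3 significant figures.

Trapezoidal AUC_0→8.5 (IV):
  [0→3]: (22.53+15.63)/2 × 3 = 57.24
  [3→6]: (15.63+10.84)/2 × 3 = 39.705
  [6→6.5]: (10.84+10.20)/2 × 0.5 = 5.26
  [6.5→8.5]: (10.20+7.99)/2 × 2 = 18.19
  Sum = 120.395 mcg/mL·hr
IV tail: 7.99/0.122 = 65.492; AUC_iv,0→∞ = 120.395 + 65.492 = 185.887 mcg/mL·hr
Trapezoidal AUC_0→8 (sublingual tablet):
  [0→2]: (0.00+8.71)/2 × 2 = 8.71
  [2→6]: (8.71+6.62)/2 × 4 = 30.66
  [6→7.5]: (6.62+5.54)/2 × 1.5 = 9.12
  [7.5→8]: (5.54+5.22)/2 × 0.5 = 2.69
  Sum = 51.18 mcg/mL·hr
sublingual tablet tail: 5.22/0.122 = 42.787; AUC_ev,0→∞ = 51.18 + 42.787 = 93.967 mcg/mL·hr
F = (AUC_ev/D_ev)/(AUC_iv/D_iv) = (93.967/40)/(185.887/10) = 2.349175/18.5887 = 0.1264

F = 0.126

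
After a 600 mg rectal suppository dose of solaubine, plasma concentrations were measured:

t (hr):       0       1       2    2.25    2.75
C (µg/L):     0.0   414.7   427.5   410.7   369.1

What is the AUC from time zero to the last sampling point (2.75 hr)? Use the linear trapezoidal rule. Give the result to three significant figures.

Trapezoidal AUC_0→2.75:
  [0→1]: (0.0+414.7)/2 × 1 = 207.35
  [1→2]: (414.7+427.5)/2 × 1 = 421.1
  [2→2.25]: (427.5+410.7)/2 × 0.25 = 104.775
  [2.25→2.75]: (410.7+369.1)/2 × 0.5 = 194.95
  Sum = 928.175 µg/L·hr

AUC = 928 µg/L·hr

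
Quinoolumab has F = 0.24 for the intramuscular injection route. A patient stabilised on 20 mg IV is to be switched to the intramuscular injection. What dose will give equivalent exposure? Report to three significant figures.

D_intramuscular = 83.3 mg

For equal systemic exposure: F × D_ev = D_iv
D_ev = D_iv / F = 20 / 0.24 = 83.3333 mg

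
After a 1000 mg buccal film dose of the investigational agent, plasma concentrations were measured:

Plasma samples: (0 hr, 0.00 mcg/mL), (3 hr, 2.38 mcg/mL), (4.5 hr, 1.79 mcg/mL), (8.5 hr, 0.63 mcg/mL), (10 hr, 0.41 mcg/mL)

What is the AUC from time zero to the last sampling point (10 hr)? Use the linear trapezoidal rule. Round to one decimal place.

AUC = 12.3 mcg/mL·hr

Trapezoidal AUC_0→10:
  [0→3]: (0.00+2.38)/2 × 3 = 3.57
  [3→4.5]: (2.38+1.79)/2 × 1.5 = 3.1275
  [4.5→8.5]: (1.79+0.63)/2 × 4 = 4.84
  [8.5→10]: (0.63+0.41)/2 × 1.5 = 0.78
  Sum = 12.3175 mcg/mL·hr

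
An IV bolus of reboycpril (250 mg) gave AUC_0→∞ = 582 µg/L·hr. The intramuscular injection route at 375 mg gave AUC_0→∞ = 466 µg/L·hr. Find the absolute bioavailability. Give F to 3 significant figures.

F = 0.534

F = (AUC_ev / D_ev) / (AUC_iv / D_iv)
  = (466/375) / (582/250)
  = 1.24267 / 2.328 = 0.5338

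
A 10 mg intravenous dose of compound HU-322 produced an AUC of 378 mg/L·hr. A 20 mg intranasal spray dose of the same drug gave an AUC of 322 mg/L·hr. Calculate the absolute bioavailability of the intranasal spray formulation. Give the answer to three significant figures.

F = 0.426

F = (AUC_ev / D_ev) / (AUC_iv / D_iv)
  = (322/20) / (378/10)
  = 16.1 / 37.8 = 0.4259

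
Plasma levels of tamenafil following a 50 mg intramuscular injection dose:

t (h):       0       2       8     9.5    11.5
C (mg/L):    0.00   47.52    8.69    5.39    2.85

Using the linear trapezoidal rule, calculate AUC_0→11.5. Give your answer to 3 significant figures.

Trapezoidal AUC_0→11.5:
  [0→2]: (0.00+47.52)/2 × 2 = 47.52
  [2→8]: (47.52+8.69)/2 × 6 = 168.63
  [8→9.5]: (8.69+5.39)/2 × 1.5 = 10.56
  [9.5→11.5]: (5.39+2.85)/2 × 2 = 8.24
  Sum = 234.95 mg/L·h

AUC = 235 mg/L·h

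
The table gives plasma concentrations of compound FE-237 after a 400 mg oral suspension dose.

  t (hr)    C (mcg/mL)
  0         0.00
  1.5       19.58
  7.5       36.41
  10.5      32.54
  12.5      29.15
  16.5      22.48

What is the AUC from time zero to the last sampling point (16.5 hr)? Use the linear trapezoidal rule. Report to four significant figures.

Trapezoidal AUC_0→16.5:
  [0→1.5]: (0.00+19.58)/2 × 1.5 = 14.685
  [1.5→7.5]: (19.58+36.41)/2 × 6 = 167.97
  [7.5→10.5]: (36.41+32.54)/2 × 3 = 103.425
  [10.5→12.5]: (32.54+29.15)/2 × 2 = 61.69
  [12.5→16.5]: (29.15+22.48)/2 × 4 = 103.26
  Sum = 451.03 mcg/mL·hr

AUC = 451.0 mcg/mL·hr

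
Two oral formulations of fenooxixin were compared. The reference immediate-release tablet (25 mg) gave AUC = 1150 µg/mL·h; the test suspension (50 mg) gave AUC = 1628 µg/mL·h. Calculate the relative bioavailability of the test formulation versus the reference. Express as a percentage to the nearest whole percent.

F_rel = (AUC_test/D_test) / (AUC_ref/D_ref)
      = (1628/50) / (1150/25)
      = 32.56 / 46 = 0.7078 = 70.78%

F_rel = 71%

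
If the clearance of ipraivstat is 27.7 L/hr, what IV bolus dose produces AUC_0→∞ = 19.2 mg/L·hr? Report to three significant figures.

Dose = 532 mg

Dose_iv = CL × AUC_0→∞
     = 27.7 × 19.2 = 531.84 mg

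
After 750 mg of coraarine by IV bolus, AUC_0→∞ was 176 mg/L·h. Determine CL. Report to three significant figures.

CL = 4.26 L/h

CL = Dose_iv / AUC_0→∞
   = 750 / 176 = 4.26136 L/h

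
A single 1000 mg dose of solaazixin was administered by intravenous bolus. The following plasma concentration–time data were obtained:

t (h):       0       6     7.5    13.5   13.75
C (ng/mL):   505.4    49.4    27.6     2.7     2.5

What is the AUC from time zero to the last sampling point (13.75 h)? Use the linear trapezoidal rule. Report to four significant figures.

Trapezoidal AUC_0→13.75:
  [0→6]: (505.4+49.4)/2 × 6 = 1664.4
  [6→7.5]: (49.4+27.6)/2 × 1.5 = 57.75
  [7.5→13.5]: (27.6+2.7)/2 × 6 = 90.9
  [13.5→13.75]: (2.7+2.5)/2 × 0.25 = 0.65
  Sum = 1813.7 ng/mL·h

AUC = 1814 ng/mL·h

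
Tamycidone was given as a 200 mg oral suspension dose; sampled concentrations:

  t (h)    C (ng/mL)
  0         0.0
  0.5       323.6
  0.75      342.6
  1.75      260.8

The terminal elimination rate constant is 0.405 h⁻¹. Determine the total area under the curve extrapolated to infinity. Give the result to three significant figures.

AUC = 1110 ng/mL·h

Trapezoidal AUC_0→1.75:
  [0→0.5]: (0.0+323.6)/2 × 0.5 = 80.9
  [0.5→0.75]: (323.6+342.6)/2 × 0.25 = 83.275
  [0.75→1.75]: (342.6+260.8)/2 × 1 = 301.7
  Sum = 465.875 ng/mL·h
Extrapolated tail: C_last / k_e = 260.8 / 0.405 = 643.951
AUC_0→∞ = 465.875 + 643.951 = 1109.826 ng/mL·h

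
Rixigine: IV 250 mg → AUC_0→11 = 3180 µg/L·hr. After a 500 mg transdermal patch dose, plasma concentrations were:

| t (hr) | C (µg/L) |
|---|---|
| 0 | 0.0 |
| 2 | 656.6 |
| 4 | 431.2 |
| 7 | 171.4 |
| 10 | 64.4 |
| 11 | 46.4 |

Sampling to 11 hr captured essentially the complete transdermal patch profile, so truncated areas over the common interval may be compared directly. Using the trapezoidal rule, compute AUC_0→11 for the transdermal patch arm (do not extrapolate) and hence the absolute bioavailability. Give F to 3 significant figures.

Trapezoidal AUC_0→11 (transdermal patch):
  [0→2]: (0.0+656.6)/2 × 2 = 656.6
  [2→4]: (656.6+431.2)/2 × 2 = 1087.8
  [4→7]: (431.2+171.4)/2 × 3 = 903.9
  [7→10]: (171.4+64.4)/2 × 3 = 353.7
  [10→11]: (64.4+46.4)/2 × 1 = 55.4
  Sum = 3057.4 µg/L·hr
F = (AUC_ev/D_ev)/(AUC_iv/D_iv) = (3057.4/500)/(3180/250) = 6.1148/12.72 = 0.4807

F = 0.481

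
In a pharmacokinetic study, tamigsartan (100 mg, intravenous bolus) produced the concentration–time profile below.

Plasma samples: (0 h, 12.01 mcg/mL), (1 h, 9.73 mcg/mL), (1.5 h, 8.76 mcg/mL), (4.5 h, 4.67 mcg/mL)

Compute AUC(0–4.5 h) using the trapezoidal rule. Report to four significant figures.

AUC = 35.64 mcg/mL·h

Trapezoidal AUC_0→4.5:
  [0→1]: (12.01+9.73)/2 × 1 = 10.87
  [1→1.5]: (9.73+8.76)/2 × 0.5 = 4.6225
  [1.5→4.5]: (8.76+4.67)/2 × 3 = 20.145
  Sum = 35.6375 mcg/mL·h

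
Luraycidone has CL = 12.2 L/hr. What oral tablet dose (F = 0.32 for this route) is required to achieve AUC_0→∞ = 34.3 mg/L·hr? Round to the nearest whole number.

Dose = CL × AUC_0→∞ / F
     = 12.2 × 34.3 / 0.32 = 1307.6875 mg

Dose = 1308 mg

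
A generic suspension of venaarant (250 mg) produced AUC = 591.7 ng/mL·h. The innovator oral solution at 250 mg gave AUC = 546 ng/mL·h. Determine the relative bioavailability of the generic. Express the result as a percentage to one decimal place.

F_rel = (AUC_test/D_test) / (AUC_ref/D_ref)
      = (591.7/250) / (546/250)
      = 2.3668 / 2.184 = 1.0837 = 108.37%

F_rel = 108.4%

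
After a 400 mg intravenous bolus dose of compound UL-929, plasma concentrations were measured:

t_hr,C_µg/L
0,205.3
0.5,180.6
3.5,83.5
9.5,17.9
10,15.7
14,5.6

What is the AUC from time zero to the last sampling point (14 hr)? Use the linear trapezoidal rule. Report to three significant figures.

Trapezoidal AUC_0→14:
  [0→0.5]: (205.3+180.6)/2 × 0.5 = 96.475
  [0.5→3.5]: (180.6+83.5)/2 × 3 = 396.15
  [3.5→9.5]: (83.5+17.9)/2 × 6 = 304.2
  [9.5→10]: (17.9+15.7)/2 × 0.5 = 8.4
  [10→14]: (15.7+5.6)/2 × 4 = 42.6
  Sum = 847.825 µg/L·hr

AUC = 848 µg/L·hr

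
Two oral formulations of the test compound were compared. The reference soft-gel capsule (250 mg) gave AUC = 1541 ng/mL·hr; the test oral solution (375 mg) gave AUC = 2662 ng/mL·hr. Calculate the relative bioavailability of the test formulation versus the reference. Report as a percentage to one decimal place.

F_rel = (AUC_test/D_test) / (AUC_ref/D_ref)
      = (2662/375) / (1541/250)
      = 7.09867 / 6.164 = 1.1516 = 115.16%

F_rel = 115.2%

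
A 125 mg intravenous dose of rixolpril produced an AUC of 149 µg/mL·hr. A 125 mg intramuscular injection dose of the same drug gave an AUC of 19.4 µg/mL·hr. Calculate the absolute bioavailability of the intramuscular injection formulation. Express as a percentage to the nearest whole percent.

F = (AUC_ev / D_ev) / (AUC_iv / D_iv)
  = (19.4/125) / (149/125)
  = 0.1552 / 1.192 = 0.1302
  = 13.02%

F = 13%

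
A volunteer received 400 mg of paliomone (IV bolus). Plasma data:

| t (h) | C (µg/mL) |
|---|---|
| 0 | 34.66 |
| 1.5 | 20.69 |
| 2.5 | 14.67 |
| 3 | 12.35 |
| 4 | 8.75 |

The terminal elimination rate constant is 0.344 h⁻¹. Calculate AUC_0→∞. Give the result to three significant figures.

AUC = 102 µg/mL·h

Trapezoidal AUC_0→4:
  [0→1.5]: (34.66+20.69)/2 × 1.5 = 41.5125
  [1.5→2.5]: (20.69+14.67)/2 × 1 = 17.68
  [2.5→3]: (14.67+12.35)/2 × 0.5 = 6.755
  [3→4]: (12.35+8.75)/2 × 1 = 10.55
  Sum = 76.4975 µg/mL·h
Extrapolated tail: C_last / k_e = 8.75 / 0.344 = 25.436
AUC_0→∞ = 76.4975 + 25.436 = 101.9335 µg/mL·h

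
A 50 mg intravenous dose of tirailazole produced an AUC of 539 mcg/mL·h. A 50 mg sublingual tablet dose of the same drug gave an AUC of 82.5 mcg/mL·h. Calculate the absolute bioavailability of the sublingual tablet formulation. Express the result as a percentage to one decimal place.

F = 15.3%

F = (AUC_ev / D_ev) / (AUC_iv / D_iv)
  = (82.5/50) / (539/50)
  = 1.65 / 10.78 = 0.1531
  = 15.31%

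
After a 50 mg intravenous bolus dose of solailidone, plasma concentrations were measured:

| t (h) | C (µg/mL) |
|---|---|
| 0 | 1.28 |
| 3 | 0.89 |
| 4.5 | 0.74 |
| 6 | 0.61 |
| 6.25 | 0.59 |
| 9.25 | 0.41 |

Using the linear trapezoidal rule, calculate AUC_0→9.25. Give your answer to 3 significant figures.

AUC = 7.14 µg/mL·h

Trapezoidal AUC_0→9.25:
  [0→3]: (1.28+0.89)/2 × 3 = 3.255
  [3→4.5]: (0.89+0.74)/2 × 1.5 = 1.2225
  [4.5→6]: (0.74+0.61)/2 × 1.5 = 1.0125
  [6→6.25]: (0.61+0.59)/2 × 0.25 = 0.15
  [6.25→9.25]: (0.59+0.41)/2 × 3 = 1.5
  Sum = 7.14 µg/mL·h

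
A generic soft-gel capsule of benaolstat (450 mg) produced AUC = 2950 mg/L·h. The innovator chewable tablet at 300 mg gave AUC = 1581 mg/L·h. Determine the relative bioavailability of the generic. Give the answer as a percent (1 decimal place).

F_rel = 124.4%

F_rel = (AUC_test/D_test) / (AUC_ref/D_ref)
      = (2950/450) / (1581/300)
      = 6.55556 / 5.27 = 1.2439 = 124.39%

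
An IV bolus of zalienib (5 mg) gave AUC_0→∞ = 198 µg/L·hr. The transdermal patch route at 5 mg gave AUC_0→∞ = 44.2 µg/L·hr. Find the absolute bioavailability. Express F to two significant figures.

F = (AUC_ev / D_ev) / (AUC_iv / D_iv)
  = (44.2/5) / (198/5)
  = 8.84 / 39.6 = 0.2232

F = 0.22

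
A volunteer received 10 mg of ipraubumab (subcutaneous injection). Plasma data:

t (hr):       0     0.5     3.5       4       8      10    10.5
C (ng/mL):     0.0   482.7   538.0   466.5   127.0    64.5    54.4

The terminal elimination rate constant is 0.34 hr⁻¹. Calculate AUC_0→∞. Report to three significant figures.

Trapezoidal AUC_0→10.5:
  [0→0.5]: (0.0+482.7)/2 × 0.5 = 120.675
  [0.5→3.5]: (482.7+538.0)/2 × 3 = 1531.05
  [3.5→4]: (538.0+466.5)/2 × 0.5 = 251.125
  [4→8]: (466.5+127.0)/2 × 4 = 1187.0
  [8→10]: (127.0+64.5)/2 × 2 = 191.5
  [10→10.5]: (64.5+54.4)/2 × 0.5 = 29.725
  Sum = 3311.075 ng/mL·hr
Extrapolated tail: C_last / k_e = 54.4 / 0.34 = 160.000
AUC_0→∞ = 3311.075 + 160.000 = 3471.075 ng/mL·hr

AUC = 3470 ng/mL·hr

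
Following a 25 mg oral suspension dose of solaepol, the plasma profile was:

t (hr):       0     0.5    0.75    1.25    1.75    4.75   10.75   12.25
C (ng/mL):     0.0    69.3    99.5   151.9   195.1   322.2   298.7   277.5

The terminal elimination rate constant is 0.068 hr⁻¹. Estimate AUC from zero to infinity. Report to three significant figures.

Trapezoidal AUC_0→12.25:
  [0→0.5]: (0.0+69.3)/2 × 0.5 = 17.325
  [0.5→0.75]: (69.3+99.5)/2 × 0.25 = 21.1
  [0.75→1.25]: (99.5+151.9)/2 × 0.5 = 62.85
  [1.25→1.75]: (151.9+195.1)/2 × 0.5 = 86.75
  [1.75→4.75]: (195.1+322.2)/2 × 3 = 775.95
  [4.75→10.75]: (322.2+298.7)/2 × 6 = 1862.7
  [10.75→12.25]: (298.7+277.5)/2 × 1.5 = 432.15
  Sum = 3258.825 ng/mL·hr
Extrapolated tail: C_last / k_e = 277.5 / 0.068 = 4080.882
AUC_0→∞ = 3258.825 + 4080.882 = 7339.707 ng/mL·hr

AUC = 7340 ng/mL·hr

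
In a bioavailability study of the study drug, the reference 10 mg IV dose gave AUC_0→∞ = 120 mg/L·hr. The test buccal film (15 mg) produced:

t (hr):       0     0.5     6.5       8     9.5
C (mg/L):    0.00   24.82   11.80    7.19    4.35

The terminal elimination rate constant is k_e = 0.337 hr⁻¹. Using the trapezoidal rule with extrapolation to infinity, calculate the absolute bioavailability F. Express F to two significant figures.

F = 0.84

Trapezoidal AUC_0→9.5 (buccal film):
  [0→0.5]: (0.00+24.82)/2 × 0.5 = 6.205
  [0.5→6.5]: (24.82+11.80)/2 × 6 = 109.86
  [6.5→8]: (11.80+7.19)/2 × 1.5 = 14.2425
  [8→9.5]: (7.19+4.35)/2 × 1.5 = 8.655
  Sum = 138.9625 mg/L·hr
Tail: C_last/k_e = 4.35/0.337 = 12.908
AUC_0→∞ (buccal film) = 138.9625 + 12.908 = 151.8705 mg/L·hr
F = (AUC_ev/D_ev)/(AUC_iv/D_iv) = (151.8705/15)/(120/10) = 10.1247/12 = 0.8437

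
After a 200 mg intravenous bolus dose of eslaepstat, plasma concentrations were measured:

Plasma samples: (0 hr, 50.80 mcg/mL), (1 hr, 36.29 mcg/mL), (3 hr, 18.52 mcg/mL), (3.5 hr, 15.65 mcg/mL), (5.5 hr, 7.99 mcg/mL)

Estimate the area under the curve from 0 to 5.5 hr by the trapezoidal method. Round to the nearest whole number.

AUC = 131 mcg/mL·hr

Trapezoidal AUC_0→5.5:
  [0→1]: (50.80+36.29)/2 × 1 = 43.545
  [1→3]: (36.29+18.52)/2 × 2 = 54.81
  [3→3.5]: (18.52+15.65)/2 × 0.5 = 8.5425
  [3.5→5.5]: (15.65+7.99)/2 × 2 = 23.64
  Sum = 130.5375 mcg/mL·hr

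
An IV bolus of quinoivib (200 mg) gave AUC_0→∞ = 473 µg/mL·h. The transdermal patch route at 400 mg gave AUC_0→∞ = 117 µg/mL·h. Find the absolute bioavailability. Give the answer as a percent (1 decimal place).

F = 12.4%

F = (AUC_ev / D_ev) / (AUC_iv / D_iv)
  = (117/400) / (473/200)
  = 0.2925 / 2.365 = 0.1237
  = 12.37%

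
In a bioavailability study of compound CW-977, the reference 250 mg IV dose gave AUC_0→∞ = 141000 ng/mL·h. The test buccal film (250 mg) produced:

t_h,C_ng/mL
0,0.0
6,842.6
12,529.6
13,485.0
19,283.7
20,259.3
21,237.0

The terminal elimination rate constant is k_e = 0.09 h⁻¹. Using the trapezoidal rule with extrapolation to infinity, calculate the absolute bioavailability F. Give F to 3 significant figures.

F = 0.0894

Trapezoidal AUC_0→21 (buccal film):
  [0→6]: (0.0+842.6)/2 × 6 = 2527.8
  [6→12]: (842.6+529.6)/2 × 6 = 4116.6
  [12→13]: (529.6+485.0)/2 × 1 = 507.3
  [13→19]: (485.0+283.7)/2 × 6 = 2306.1
  [19→20]: (283.7+259.3)/2 × 1 = 271.5
  [20→21]: (259.3+237.0)/2 × 1 = 248.15
  Sum = 9977.45 ng/mL·h
Tail: C_last/k_e = 237.0/0.09 = 2633.333
AUC_0→∞ (buccal film) = 9977.45 + 2633.333 = 12610.783 ng/mL·h
F = (AUC_ev/D_ev)/(AUC_iv/D_iv) = (12610.783/250)/(141000/250) = 50.443132/564 = 0.0894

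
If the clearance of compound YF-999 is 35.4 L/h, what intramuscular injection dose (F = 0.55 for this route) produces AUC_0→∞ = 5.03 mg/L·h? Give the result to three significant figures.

Dose = 324 mg

Dose = CL × AUC_0→∞ / F
     = 35.4 × 5.03 / 0.55 = 323.749 mg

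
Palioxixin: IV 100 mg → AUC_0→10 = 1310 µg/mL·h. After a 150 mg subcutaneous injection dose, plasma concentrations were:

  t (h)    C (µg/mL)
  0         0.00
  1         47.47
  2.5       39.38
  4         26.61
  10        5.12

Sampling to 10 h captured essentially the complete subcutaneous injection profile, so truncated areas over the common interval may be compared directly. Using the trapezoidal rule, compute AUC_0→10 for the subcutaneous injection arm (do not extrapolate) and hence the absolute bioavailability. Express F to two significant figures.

F = 0.12

Trapezoidal AUC_0→10 (subcutaneous injection):
  [0→1]: (0.00+47.47)/2 × 1 = 23.735
  [1→2.5]: (47.47+39.38)/2 × 1.5 = 65.1375
  [2.5→4]: (39.38+26.61)/2 × 1.5 = 49.4925
  [4→10]: (26.61+5.12)/2 × 6 = 95.19
  Sum = 233.555 µg/mL·h
F = (AUC_ev/D_ev)/(AUC_iv/D_iv) = (233.555/150)/(1310/100) = 1.55703/13.1 = 0.1189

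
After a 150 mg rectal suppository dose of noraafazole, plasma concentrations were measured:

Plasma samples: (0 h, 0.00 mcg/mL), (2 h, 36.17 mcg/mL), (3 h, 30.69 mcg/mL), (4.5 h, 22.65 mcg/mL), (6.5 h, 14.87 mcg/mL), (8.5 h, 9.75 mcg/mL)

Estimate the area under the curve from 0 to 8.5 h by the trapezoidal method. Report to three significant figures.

AUC = 172 mcg/mL·h

Trapezoidal AUC_0→8.5:
  [0→2]: (0.00+36.17)/2 × 2 = 36.17
  [2→3]: (36.17+30.69)/2 × 1 = 33.43
  [3→4.5]: (30.69+22.65)/2 × 1.5 = 40.005
  [4.5→6.5]: (22.65+14.87)/2 × 2 = 37.52
  [6.5→8.5]: (14.87+9.75)/2 × 2 = 24.62
  Sum = 171.745 mcg/mL·h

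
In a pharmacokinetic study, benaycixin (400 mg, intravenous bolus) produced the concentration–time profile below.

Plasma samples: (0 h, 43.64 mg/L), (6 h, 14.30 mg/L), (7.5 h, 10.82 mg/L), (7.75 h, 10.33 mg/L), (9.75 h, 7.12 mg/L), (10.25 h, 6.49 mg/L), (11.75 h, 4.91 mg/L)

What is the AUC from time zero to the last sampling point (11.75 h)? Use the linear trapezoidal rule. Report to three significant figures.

AUC = 225 mg/L·h

Trapezoidal AUC_0→11.75:
  [0→6]: (43.64+14.30)/2 × 6 = 173.82
  [6→7.5]: (14.30+10.82)/2 × 1.5 = 18.84
  [7.5→7.75]: (10.82+10.33)/2 × 0.25 = 2.64375
  [7.75→9.75]: (10.33+7.12)/2 × 2 = 17.45
  [9.75→10.25]: (7.12+6.49)/2 × 0.5 = 3.4025
  [10.25→11.75]: (6.49+4.91)/2 × 1.5 = 8.55
  Sum = 224.70625 mg/L·h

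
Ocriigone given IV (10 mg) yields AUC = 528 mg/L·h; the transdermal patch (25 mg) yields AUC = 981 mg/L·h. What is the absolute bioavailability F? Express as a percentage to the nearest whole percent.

F = 74%

F = (AUC_ev / D_ev) / (AUC_iv / D_iv)
  = (981/25) / (528/10)
  = 39.24 / 52.8 = 0.7432
  = 74.32%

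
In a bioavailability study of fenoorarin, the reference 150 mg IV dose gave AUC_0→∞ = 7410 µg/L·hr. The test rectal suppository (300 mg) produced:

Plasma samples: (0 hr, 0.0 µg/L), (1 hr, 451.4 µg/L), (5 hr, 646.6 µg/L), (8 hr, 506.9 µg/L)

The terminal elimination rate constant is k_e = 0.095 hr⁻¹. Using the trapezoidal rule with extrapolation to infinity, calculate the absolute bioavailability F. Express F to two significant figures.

Trapezoidal AUC_0→8 (rectal suppository):
  [0→1]: (0.0+451.4)/2 × 1 = 225.7
  [1→5]: (451.4+646.6)/2 × 4 = 2196.0
  [5→8]: (646.6+506.9)/2 × 3 = 1730.25
  Sum = 4151.95 µg/L·hr
Tail: C_last/k_e = 506.9/0.095 = 5335.789
AUC_0→∞ (rectal suppository) = 4151.95 + 5335.789 = 9487.739 µg/L·hr
F = (AUC_ev/D_ev)/(AUC_iv/D_iv) = (9487.739/300)/(7410/150) = 31.6258/49.4 = 0.6402

F = 0.64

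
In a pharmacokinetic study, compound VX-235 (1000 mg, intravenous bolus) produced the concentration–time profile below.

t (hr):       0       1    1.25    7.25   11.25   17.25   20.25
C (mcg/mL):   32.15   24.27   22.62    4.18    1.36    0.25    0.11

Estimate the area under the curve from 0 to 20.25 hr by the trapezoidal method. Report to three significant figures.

AUC = 131 mcg/mL·hr

Trapezoidal AUC_0→20.25:
  [0→1]: (32.15+24.27)/2 × 1 = 28.21
  [1→1.25]: (24.27+22.62)/2 × 0.25 = 5.86125
  [1.25→7.25]: (22.62+4.18)/2 × 6 = 80.4
  [7.25→11.25]: (4.18+1.36)/2 × 4 = 11.08
  [11.25→17.25]: (1.36+0.25)/2 × 6 = 4.83
  [17.25→20.25]: (0.25+0.11)/2 × 3 = 0.54
  Sum = 130.92125 mcg/mL·hr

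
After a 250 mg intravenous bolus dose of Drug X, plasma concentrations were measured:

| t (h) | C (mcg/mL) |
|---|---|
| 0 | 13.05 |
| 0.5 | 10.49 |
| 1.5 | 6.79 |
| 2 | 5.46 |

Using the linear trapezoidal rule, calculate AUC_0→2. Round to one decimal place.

AUC = 17.6 mcg/mL·h

Trapezoidal AUC_0→2:
  [0→0.5]: (13.05+10.49)/2 × 0.5 = 5.885
  [0.5→1.5]: (10.49+6.79)/2 × 1 = 8.64
  [1.5→2]: (6.79+5.46)/2 × 0.5 = 3.0625
  Sum = 17.5875 mcg/mL·h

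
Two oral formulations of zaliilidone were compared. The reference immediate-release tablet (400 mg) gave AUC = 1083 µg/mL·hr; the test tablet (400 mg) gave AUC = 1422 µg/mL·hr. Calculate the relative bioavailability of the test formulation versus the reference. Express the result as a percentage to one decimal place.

F_rel = (AUC_test/D_test) / (AUC_ref/D_ref)
      = (1422/400) / (1083/400)
      = 3.555 / 2.7075 = 1.3130 = 131.30%

F_rel = 131.3%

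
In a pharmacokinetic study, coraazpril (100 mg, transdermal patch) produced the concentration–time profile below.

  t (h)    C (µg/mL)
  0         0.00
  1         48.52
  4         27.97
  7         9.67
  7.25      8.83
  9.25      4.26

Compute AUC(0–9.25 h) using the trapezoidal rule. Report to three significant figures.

Trapezoidal AUC_0→9.25:
  [0→1]: (0.00+48.52)/2 × 1 = 24.26
  [1→4]: (48.52+27.97)/2 × 3 = 114.735
  [4→7]: (27.97+9.67)/2 × 3 = 56.46
  [7→7.25]: (9.67+8.83)/2 × 0.25 = 2.3125
  [7.25→9.25]: (8.83+4.26)/2 × 2 = 13.09
  Sum = 210.8575 µg/mL·h

AUC = 211 µg/mL·h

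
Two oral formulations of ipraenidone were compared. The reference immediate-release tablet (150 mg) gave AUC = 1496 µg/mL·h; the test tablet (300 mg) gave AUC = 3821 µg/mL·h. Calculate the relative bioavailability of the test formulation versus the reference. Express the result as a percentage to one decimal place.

F_rel = 127.7%

F_rel = (AUC_test/D_test) / (AUC_ref/D_ref)
      = (3821/300) / (1496/150)
      = 12.7367 / 9.97333 = 1.2771 = 127.71%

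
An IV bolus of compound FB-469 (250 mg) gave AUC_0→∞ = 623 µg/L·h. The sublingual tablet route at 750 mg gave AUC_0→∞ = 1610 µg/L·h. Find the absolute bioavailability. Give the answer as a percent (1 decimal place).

F = 86.1%

F = (AUC_ev / D_ev) / (AUC_iv / D_iv)
  = (1610/750) / (623/250)
  = 2.14667 / 2.492 = 0.8614
  = 86.14%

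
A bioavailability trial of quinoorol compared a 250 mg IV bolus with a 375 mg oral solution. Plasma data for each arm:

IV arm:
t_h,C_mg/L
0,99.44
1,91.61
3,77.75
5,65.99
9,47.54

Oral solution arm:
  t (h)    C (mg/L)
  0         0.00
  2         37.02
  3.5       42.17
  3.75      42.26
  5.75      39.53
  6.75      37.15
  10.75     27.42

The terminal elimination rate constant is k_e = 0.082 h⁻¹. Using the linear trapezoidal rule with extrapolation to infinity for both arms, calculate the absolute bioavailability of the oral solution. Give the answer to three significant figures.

Trapezoidal AUC_0→9 (IV):
  [0→1]: (99.44+91.61)/2 × 1 = 95.525
  [1→3]: (91.61+77.75)/2 × 2 = 169.36
  [3→5]: (77.75+65.99)/2 × 2 = 143.74
  [5→9]: (65.99+47.54)/2 × 4 = 227.06
  Sum = 635.685 mg/L·h
IV tail: 47.54/0.082 = 579.756; AUC_iv,0→∞ = 635.685 + 579.756 = 1215.441 mg/L·h
Trapezoidal AUC_0→10.75 (oral solution):
  [0→2]: (0.00+37.02)/2 × 2 = 37.02
  [2→3.5]: (37.02+42.17)/2 × 1.5 = 59.3925
  [3.5→3.75]: (42.17+42.26)/2 × 0.25 = 10.55375
  [3.75→5.75]: (42.26+39.53)/2 × 2 = 81.79
  [5.75→6.75]: (39.53+37.15)/2 × 1 = 38.34
  [6.75→10.75]: (37.15+27.42)/2 × 4 = 129.14
  Sum = 356.23625 mg/L·h
oral solution tail: 27.42/0.082 = 334.390; AUC_ev,0→∞ = 356.23625 + 334.390 = 690.62625 mg/L·h
F = (AUC_ev/D_ev)/(AUC_iv/D_iv) = (690.62625/375)/(1215.441/250) = 1.84167/4.861764 = 0.3788

F = 0.379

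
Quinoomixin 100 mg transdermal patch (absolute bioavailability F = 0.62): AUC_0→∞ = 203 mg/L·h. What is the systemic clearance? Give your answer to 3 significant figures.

CL = F × Dose / AUC_0→∞
   = 0.62 × 100 / 203 = 0.305419 L/h

CL = 0.305 L/h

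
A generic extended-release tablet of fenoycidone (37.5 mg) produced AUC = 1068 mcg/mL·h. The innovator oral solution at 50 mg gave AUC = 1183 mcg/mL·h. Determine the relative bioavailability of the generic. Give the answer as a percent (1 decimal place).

F_rel = (AUC_test/D_test) / (AUC_ref/D_ref)
      = (1068/37.5) / (1183/50)
      = 28.48 / 23.66 = 1.2037 = 120.37%

F_rel = 120.4%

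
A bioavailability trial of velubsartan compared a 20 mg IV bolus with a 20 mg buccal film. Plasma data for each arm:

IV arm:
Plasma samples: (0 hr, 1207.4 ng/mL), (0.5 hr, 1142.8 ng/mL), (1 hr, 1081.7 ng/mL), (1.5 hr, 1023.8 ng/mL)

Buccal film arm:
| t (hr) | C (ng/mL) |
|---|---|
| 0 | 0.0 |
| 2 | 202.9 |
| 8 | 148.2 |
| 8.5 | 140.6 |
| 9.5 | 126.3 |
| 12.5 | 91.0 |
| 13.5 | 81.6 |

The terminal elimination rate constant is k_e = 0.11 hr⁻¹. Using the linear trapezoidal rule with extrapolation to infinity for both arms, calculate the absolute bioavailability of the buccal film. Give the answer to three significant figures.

Trapezoidal AUC_0→1.5 (IV):
  [0→0.5]: (1207.4+1142.8)/2 × 0.5 = 587.55
  [0.5→1]: (1142.8+1081.7)/2 × 0.5 = 556.125
  [1→1.5]: (1081.7+1023.8)/2 × 0.5 = 526.375
  Sum = 1670.05 ng/mL·hr
IV tail: 1023.8/0.11 = 9307.273; AUC_iv,0→∞ = 1670.05 + 9307.273 = 10977.323 ng/mL·hr
Trapezoidal AUC_0→13.5 (buccal film):
  [0→2]: (0.0+202.9)/2 × 2 = 202.9
  [2→8]: (202.9+148.2)/2 × 6 = 1053.3
  [8→8.5]: (148.2+140.6)/2 × 0.5 = 72.2
  [8.5→9.5]: (140.6+126.3)/2 × 1 = 133.45
  [9.5→12.5]: (126.3+91.0)/2 × 3 = 325.95
  [12.5→13.5]: (91.0+81.6)/2 × 1 = 86.3
  Sum = 1874.1 ng/mL·hr
buccal film tail: 81.6/0.11 = 741.818; AUC_ev,0→∞ = 1874.1 + 741.818 = 2615.918 ng/mL·hr
F = (AUC_ev/D_ev)/(AUC_iv/D_iv) = (2615.918/20)/(10977.323/20) = 130.7959/548.86615 = 0.2383

F = 0.238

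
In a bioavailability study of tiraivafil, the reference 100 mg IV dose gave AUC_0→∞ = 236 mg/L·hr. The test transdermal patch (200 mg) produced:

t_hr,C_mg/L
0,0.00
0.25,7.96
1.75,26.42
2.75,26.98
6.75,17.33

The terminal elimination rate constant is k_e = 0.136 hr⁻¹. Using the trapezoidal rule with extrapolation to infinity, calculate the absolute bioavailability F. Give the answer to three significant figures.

Trapezoidal AUC_0→6.75 (transdermal patch):
  [0→0.25]: (0.00+7.96)/2 × 0.25 = 0.995
  [0.25→1.75]: (7.96+26.42)/2 × 1.5 = 25.785
  [1.75→2.75]: (26.42+26.98)/2 × 1 = 26.7
  [2.75→6.75]: (26.98+17.33)/2 × 4 = 88.62
  Sum = 142.1 mg/L·hr
Tail: C_last/k_e = 17.33/0.136 = 127.426
AUC_0→∞ (transdermal patch) = 142.1 + 127.426 = 269.526 mg/L·hr
F = (AUC_ev/D_ev)/(AUC_iv/D_iv) = (269.526/200)/(236/100) = 1.34763/2.36 = 0.5710

F = 0.571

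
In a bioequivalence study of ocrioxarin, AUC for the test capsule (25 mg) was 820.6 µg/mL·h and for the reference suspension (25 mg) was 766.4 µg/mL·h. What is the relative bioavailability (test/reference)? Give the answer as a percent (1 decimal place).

F_rel = 107.1%

F_rel = (AUC_test/D_test) / (AUC_ref/D_ref)
      = (820.6/25) / (766.4/25)
      = 32.824 / 30.656 = 1.0707 = 107.07%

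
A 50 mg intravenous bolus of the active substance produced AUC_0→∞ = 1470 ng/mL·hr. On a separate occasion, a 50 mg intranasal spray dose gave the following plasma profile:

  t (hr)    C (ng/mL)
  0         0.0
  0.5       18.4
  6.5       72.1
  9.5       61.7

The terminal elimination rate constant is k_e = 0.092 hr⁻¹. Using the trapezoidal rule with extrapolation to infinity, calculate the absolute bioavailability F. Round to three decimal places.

F = 0.781

Trapezoidal AUC_0→9.5 (intranasal spray):
  [0→0.5]: (0.0+18.4)/2 × 0.5 = 4.6
  [0.5→6.5]: (18.4+72.1)/2 × 6 = 271.5
  [6.5→9.5]: (72.1+61.7)/2 × 3 = 200.7
  Sum = 476.8 ng/mL·hr
Tail: C_last/k_e = 61.7/0.092 = 670.652
AUC_0→∞ (intranasal spray) = 476.8 + 670.652 = 1147.452 ng/mL·hr
F = (AUC_ev/D_ev)/(AUC_iv/D_iv) = (1147.452/50)/(1470/50) = 22.94904/29.4 = 0.7806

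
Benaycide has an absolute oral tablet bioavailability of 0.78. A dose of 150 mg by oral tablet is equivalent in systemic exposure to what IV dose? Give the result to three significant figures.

Systemic exposure from an extravascular dose = F × D_ev, so the equivalent IV dose is F × D_ev.
D_iv = F × D_ev = 0.78 × 150 = 117 mg

D_iv = 117 mg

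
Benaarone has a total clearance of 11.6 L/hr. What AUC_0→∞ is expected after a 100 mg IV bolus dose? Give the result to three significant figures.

AUC = 8.62 mg/L·hr

AUC_0→∞ = Dose_iv / CL
        = 100 / 11.6 = 8.62069 mg/L·hr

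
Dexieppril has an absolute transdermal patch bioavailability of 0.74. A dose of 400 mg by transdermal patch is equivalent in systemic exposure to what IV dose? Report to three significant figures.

Systemic exposure from an extravascular dose = F × D_ev, so the equivalent IV dose is F × D_ev.
D_iv = F × D_ev = 0.74 × 400 = 296 mg

D_iv = 296 mg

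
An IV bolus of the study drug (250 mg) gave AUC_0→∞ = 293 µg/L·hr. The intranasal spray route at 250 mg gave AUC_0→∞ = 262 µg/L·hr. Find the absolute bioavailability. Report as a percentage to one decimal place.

F = (AUC_ev / D_ev) / (AUC_iv / D_iv)
  = (262/250) / (293/250)
  = 1.048 / 1.172 = 0.8942
  = 89.42%

F = 89.4%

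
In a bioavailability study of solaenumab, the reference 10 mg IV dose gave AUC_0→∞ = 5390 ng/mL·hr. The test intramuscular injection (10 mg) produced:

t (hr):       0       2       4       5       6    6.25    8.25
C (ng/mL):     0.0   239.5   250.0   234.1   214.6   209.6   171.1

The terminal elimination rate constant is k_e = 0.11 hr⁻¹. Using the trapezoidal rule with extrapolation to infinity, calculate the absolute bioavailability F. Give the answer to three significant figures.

F = 0.591

Trapezoidal AUC_0→8.25 (intramuscular injection):
  [0→2]: (0.0+239.5)/2 × 2 = 239.5
  [2→4]: (239.5+250.0)/2 × 2 = 489.5
  [4→5]: (250.0+234.1)/2 × 1 = 242.05
  [5→6]: (234.1+214.6)/2 × 1 = 224.35
  [6→6.25]: (214.6+209.6)/2 × 0.25 = 53.025
  [6.25→8.25]: (209.6+171.1)/2 × 2 = 380.7
  Sum = 1629.125 ng/mL·hr
Tail: C_last/k_e = 171.1/0.11 = 1555.455
AUC_0→∞ (intramuscular injection) = 1629.125 + 1555.455 = 3184.58 ng/mL·hr
F = (AUC_ev/D_ev)/(AUC_iv/D_iv) = (3184.58/10)/(5390/10) = 318.458/539 = 0.5908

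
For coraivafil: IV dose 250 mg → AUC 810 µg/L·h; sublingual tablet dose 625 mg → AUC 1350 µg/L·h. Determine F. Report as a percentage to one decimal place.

F = 66.7%

F = (AUC_ev / D_ev) / (AUC_iv / D_iv)
  = (1350/625) / (810/250)
  = 2.16 / 3.24 = 0.6667
  = 66.67%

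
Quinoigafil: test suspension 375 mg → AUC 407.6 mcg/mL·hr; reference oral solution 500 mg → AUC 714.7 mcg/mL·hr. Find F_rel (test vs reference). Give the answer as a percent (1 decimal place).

F_rel = 76.0%

F_rel = (AUC_test/D_test) / (AUC_ref/D_ref)
      = (407.6/375) / (714.7/500)
      = 1.08693 / 1.4294 = 0.7604 = 76.04%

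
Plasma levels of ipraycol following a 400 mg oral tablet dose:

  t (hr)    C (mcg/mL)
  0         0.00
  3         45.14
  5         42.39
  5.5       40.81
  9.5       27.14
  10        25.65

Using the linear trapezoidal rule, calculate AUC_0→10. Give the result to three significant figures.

AUC = 325 mcg/mL·hr

Trapezoidal AUC_0→10:
  [0→3]: (0.00+45.14)/2 × 3 = 67.71
  [3→5]: (45.14+42.39)/2 × 2 = 87.53
  [5→5.5]: (42.39+40.81)/2 × 0.5 = 20.8
  [5.5→9.5]: (40.81+27.14)/2 × 4 = 135.9
  [9.5→10]: (27.14+25.65)/2 × 0.5 = 13.1975
  Sum = 325.1375 mcg/mL·hr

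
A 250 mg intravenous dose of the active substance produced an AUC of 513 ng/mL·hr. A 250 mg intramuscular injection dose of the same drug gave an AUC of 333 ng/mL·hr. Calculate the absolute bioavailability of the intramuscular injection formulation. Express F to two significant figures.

F = (AUC_ev / D_ev) / (AUC_iv / D_iv)
  = (333/250) / (513/250)
  = 1.332 / 2.052 = 0.6491

F = 0.65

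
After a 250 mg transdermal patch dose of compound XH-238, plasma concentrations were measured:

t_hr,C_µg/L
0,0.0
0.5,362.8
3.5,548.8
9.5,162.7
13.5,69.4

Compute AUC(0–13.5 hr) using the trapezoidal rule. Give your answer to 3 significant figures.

AUC = 4060 µg/L·hr

Trapezoidal AUC_0→13.5:
  [0→0.5]: (0.0+362.8)/2 × 0.5 = 90.7
  [0.5→3.5]: (362.8+548.8)/2 × 3 = 1367.4
  [3.5→9.5]: (548.8+162.7)/2 × 6 = 2134.5
  [9.5→13.5]: (162.7+69.4)/2 × 4 = 464.2
  Sum = 4056.8 µg/L·hr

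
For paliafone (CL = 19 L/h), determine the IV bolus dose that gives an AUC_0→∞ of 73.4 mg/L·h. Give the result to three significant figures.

Dose = 1390 mg

Dose_iv = CL × AUC_0→∞
     = 19 × 73.4 = 1394.6 mg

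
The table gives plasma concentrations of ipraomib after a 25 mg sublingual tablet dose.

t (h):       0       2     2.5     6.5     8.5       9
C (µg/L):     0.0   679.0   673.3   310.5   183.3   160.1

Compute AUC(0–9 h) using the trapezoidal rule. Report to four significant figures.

Trapezoidal AUC_0→9:
  [0→2]: (0.0+679.0)/2 × 2 = 679.0
  [2→2.5]: (679.0+673.3)/2 × 0.5 = 338.075
  [2.5→6.5]: (673.3+310.5)/2 × 4 = 1967.6
  [6.5→8.5]: (310.5+183.3)/2 × 2 = 493.8
  [8.5→9]: (183.3+160.1)/2 × 0.5 = 85.85
  Sum = 3564.325 µg/L·h

AUC = 3564 µg/L·h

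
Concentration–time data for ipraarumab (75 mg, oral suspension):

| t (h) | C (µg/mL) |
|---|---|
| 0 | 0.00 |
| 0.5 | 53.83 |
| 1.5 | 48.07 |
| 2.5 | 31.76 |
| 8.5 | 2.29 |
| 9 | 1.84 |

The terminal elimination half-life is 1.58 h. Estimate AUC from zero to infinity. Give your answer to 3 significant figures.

AUC = 212 µg/mL·h

Trapezoidal AUC_0→9:
  [0→0.5]: (0.00+53.83)/2 × 0.5 = 13.4575
  [0.5→1.5]: (53.83+48.07)/2 × 1 = 50.95
  [1.5→2.5]: (48.07+31.76)/2 × 1 = 39.915
  [2.5→8.5]: (31.76+2.29)/2 × 6 = 102.15
  [8.5→9]: (2.29+1.84)/2 × 0.5 = 1.0325
  Sum = 207.505 µg/mL·h
k_e = ln2 / t½ = 0.693147 / 1.58 = 0.4387 h^-1
Extrapolated tail: C_last / k_e = 1.84 / 0.4387 = 4.194
AUC_0→∞ = 207.505 + 4.194 = 211.699 µg/mL·h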